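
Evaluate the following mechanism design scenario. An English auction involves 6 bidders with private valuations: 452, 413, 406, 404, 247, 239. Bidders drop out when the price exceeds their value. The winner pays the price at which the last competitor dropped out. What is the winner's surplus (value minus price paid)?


Step 1: Identify the highest value: 452
Step 2: Identify the second-highest value: 413
Step 3: The final price = second-highest value = 413
Step 4: Surplus = 452 - 413 = 39

39


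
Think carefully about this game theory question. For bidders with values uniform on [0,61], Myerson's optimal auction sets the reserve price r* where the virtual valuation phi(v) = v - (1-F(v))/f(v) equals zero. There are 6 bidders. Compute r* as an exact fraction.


Step 1: For U[0,61], F(v) = v/61 and f(v) = 1/61
Step 2: phi(v) = v - (1 - v/61)/(1/61) = v - (61 - v) = 2v - 61
Step 3: Set phi(r*) = 0: 2r* - 61 = 0
Step 4: r* = 61/2 (the number of bidders n = 6 does not enter)

61/2


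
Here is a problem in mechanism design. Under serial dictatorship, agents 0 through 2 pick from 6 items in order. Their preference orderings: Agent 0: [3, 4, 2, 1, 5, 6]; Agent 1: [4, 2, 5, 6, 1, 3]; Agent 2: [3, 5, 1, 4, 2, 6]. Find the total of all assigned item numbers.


Step 1: Agent 0 picks item 3
Step 2: Agent 1 picks item 4
Step 3: Agent 2 picks item 5
Step 4: Sum = 3 + 4 + 5 = 12

12


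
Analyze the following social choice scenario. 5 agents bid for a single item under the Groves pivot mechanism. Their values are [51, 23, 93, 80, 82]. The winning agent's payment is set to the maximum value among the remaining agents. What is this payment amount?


Step 1: The efficient winner is agent 2 with value 93
Step 2: Other agents' values: [51, 23, 80, 82]
Step 3: Pivot payment = max(others) = 82
Step 4: The winner pays 82

82


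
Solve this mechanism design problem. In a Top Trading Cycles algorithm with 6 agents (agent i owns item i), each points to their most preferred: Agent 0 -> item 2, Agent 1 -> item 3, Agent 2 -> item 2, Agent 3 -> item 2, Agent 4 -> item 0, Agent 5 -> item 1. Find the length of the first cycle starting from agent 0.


Step 1: Trace the pointer graph from agent 0: 0 -> 2 -> 2
Step 2: A cycle is detected when we revisit agent 2
Step 3: The cycle is: 2 -> 2
Step 4: Cycle length = 1

1


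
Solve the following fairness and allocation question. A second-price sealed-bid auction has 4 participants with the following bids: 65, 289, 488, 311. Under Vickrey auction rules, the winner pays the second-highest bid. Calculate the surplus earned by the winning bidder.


Step 1: Sort bids in descending order: 488, 311, 289, 65
Step 2: The winning bid is the highest: 488
Step 3: The payment equals the second-highest bid: 311
Step 4: Surplus = winner's bid - payment = 488 - 311 = 177

177


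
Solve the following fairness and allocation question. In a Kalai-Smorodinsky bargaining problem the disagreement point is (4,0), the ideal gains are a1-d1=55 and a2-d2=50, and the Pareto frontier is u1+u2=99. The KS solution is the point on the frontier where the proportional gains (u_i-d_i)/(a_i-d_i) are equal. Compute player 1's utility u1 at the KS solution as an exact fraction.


Step 1: At the KS point, (u1-d1)/r1 = (u2-d2)/r2 = t and u1+u2 = 99
Step 2: u1 = d1 + r1*t and u2 = d2 + r2*t, so (d1 + r1*t) + (d2 + r2*t) = 99
Step 3: t = (99 - 4 - 0)/(55 + 50) = 95/105 = 19/21
Step 4: u1 = d1 + r1*t = 4 + 55 * 19/21 = 1129/21
Step 5: (Check: u2 = d2 + r2*t = 950/21; u1+u2 = 1129/21 + 950/21 = 99, on the frontier.)

1129/21


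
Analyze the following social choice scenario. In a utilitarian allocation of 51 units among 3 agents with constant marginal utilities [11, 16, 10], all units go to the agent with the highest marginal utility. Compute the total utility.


Step 1: The marginal utilities are [11, 16, 10]
Step 2: The highest marginal utility is 16
Step 3: All 51 units go to that agent
Step 4: Total utility = 16 * 51 = 816

816


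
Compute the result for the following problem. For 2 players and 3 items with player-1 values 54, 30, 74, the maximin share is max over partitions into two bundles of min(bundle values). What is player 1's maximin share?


Step 1: Item values = 54, 30, 74
Step 2: Enumerate all 2-bundle partitions and take the smaller bundle:
  Partition 1: {54} vs {30,74} -> bundles 54, 104; min = 54
  Partition 2: {30} vs {54,74} -> bundles 30, 128; min = 30
  Partition 3: {74} vs {54,30} -> bundles 74, 84; min = 74
Step 3: MMS = max(54, 30, 74) = 74

74


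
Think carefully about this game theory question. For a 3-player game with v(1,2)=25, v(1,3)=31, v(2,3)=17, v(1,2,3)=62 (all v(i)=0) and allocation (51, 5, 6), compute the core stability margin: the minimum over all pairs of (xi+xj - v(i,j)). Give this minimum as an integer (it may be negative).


Step 1: Slack for coalition (1,2): x1+x2 - v12 = 56 - 25 = 31
Step 2: Slack for coalition (1,3): x1+x3 - v13 = 57 - 31 = 26
Step 3: Slack for coalition (2,3): x2+x3 - v23 = 11 - 17 = -6
Step 4: Minimum slack = min(31, 26, -6) = -6, attained by (2,3); coalition (2,3) can block (slack < 0), so the allocation is not in the core

-6


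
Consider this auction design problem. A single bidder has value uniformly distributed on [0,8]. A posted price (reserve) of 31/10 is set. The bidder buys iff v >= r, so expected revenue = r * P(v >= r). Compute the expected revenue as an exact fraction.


Step 1: Posted price r = 31/10, value support [0,8]
Step 2: P(v >= r) = (8 - 31/10)/8 = 49/80
Step 3: Expected revenue = r * P(v >= r) = 31/10 * 49/80
Step 4: Revenue = 1519/800

1519/800


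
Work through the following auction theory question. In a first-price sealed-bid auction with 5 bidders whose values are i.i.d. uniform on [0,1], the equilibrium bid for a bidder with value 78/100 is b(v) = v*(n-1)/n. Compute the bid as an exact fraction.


Step 1: The symmetric BNE bidding function is b(v) = v * (n-1) / n
Step 2: Substitute v = 39/50 and n = 5
Step 3: b = 39/50 * 4/5
Step 4: b = 78/125

78/125


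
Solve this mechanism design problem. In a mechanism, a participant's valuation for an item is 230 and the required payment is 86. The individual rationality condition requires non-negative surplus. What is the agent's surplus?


Step 1: Surplus = value - payment = 230 - 86 = 144
Step 2: IR is satisfied (surplus >= 0)

144


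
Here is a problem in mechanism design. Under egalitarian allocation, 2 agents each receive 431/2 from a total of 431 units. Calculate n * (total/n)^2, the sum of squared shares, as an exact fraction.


Step 1: Each agent's share = 431/2
Step 2: Square of each share = (431/2)^2 = 185761/4
Step 3: Sum of squares = 2 * 185761/4 = 185761/2

185761/2


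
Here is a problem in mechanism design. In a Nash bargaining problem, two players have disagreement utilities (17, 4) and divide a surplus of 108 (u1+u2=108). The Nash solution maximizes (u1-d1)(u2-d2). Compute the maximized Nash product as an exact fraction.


Step 1: The Nash solution splits surplus symmetrically above the disagreement point
Step 2: u1 = (total + d1 - d2)/2 = (108 + 17 - 4)/2 = 121/2
Step 3: u2 = (total - d1 + d2)/2 = (108 - 17 + 4)/2 = 95/2
Step 4: Nash product = (121/2 - 17) * (95/2 - 4)
Step 5: = 87/2 * 87/2 = 7569/4

7569/4


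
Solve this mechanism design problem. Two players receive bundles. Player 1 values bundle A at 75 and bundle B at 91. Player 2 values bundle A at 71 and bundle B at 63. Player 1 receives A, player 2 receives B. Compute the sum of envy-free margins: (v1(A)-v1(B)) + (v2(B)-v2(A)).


Step 1: Player 1's margin = v1(A) - v1(B) = 75 - 91 = -16
Step 2: Player 2's margin = v2(B) - v2(A) = 63 - 71 = -8
Step 3: Total margin = -16 + -8 = -24

-24


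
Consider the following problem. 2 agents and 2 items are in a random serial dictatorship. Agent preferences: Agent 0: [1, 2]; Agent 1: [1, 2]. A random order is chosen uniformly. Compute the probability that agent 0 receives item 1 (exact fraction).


Step 1: Agent 0 wants item 1
Step 2: There are 2 possible orderings of agents
Step 3: In 1 orderings, agent 0 gets item 1
Step 4: Probability = 1/2

1/2


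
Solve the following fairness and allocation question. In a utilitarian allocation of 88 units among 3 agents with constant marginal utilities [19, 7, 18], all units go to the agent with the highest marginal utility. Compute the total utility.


Step 1: The marginal utilities are [19, 7, 18]
Step 2: The highest marginal utility is 19
Step 3: All 88 units go to that agent
Step 4: Total utility = 19 * 88 = 1672

1672


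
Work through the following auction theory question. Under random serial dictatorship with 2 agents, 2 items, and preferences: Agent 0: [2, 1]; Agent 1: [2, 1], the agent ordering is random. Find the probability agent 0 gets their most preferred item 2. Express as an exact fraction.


Step 1: Agent 0 wants item 2
Step 2: There are 2 possible orderings of agents
Step 3: In 1 orderings, agent 0 gets item 2
Step 4: Probability = 1/2

1/2


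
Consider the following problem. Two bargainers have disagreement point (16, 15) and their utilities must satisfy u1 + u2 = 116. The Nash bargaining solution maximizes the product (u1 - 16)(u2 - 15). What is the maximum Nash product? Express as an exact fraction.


Step 1: The Nash solution splits surplus symmetrically above the disagreement point
Step 2: u1 = (total + d1 - d2)/2 = (116 + 16 - 15)/2 = 117/2
Step 3: u2 = (total - d1 + d2)/2 = (116 - 16 + 15)/2 = 115/2
Step 4: Nash product = (117/2 - 16) * (115/2 - 15)
Step 5: = 85/2 * 85/2 = 7225/4

7225/4


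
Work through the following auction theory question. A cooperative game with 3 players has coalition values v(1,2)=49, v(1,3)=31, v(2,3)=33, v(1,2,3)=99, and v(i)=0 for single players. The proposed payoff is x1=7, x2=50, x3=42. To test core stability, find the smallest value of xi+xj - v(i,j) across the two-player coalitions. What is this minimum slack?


Step 1: Slack for coalition (1,2): x1+x2 - v12 = 57 - 49 = 8
Step 2: Slack for coalition (1,3): x1+x3 - v13 = 49 - 31 = 18
Step 3: Slack for coalition (2,3): x2+x3 - v23 = 92 - 33 = 59
Step 4: Minimum slack = min(8, 18, 59) = 8, attained by (1,2); no pair can gain by deviating, so the allocation is in the core

8


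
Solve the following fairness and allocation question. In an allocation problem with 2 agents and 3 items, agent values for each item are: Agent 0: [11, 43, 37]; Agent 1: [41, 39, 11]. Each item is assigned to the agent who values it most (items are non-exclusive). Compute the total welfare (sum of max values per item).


Step 1: For each item, find the maximum value among all agents.
Step 2: Item 0 -> Agent 1 (value 41)
Step 3: Item 1 -> Agent 0 (value 43)
Step 4: Item 2 -> Agent 0 (value 37)
Step 5: Total welfare = 41 + 43 + 37 = 121

121


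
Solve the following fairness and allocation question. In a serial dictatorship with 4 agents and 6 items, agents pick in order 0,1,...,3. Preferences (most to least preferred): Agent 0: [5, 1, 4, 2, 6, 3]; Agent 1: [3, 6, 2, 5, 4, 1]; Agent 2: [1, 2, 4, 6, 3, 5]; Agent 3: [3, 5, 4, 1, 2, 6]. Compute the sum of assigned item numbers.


Step 1: Agent 0 picks item 5
Step 2: Agent 1 picks item 3
Step 3: Agent 2 picks item 1
Step 4: Agent 3 picks item 4
Step 5: Sum = 5 + 3 + 1 + 4 = 13

13


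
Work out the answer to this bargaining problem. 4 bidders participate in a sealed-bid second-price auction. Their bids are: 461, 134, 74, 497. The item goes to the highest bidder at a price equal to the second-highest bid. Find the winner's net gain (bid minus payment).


Step 1: Sort bids in descending order: 497, 461, 134, 74
Step 2: The winning bid is the highest: 497
Step 3: The payment equals the second-highest bid: 461
Step 4: Surplus = winner's bid - payment = 497 - 461 = 36

36


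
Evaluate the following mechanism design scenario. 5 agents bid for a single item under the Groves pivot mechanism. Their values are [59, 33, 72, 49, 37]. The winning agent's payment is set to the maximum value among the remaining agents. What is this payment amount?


Step 1: The efficient winner is agent 2 with value 72
Step 2: Other agents' values: [59, 33, 49, 37]
Step 3: Pivot payment = max(others) = 59
Step 4: The winner pays 59

59


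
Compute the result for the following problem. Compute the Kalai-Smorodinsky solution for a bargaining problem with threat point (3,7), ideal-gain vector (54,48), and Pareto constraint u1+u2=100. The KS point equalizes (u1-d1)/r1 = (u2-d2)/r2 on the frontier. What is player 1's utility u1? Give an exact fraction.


Step 1: At the KS point, (u1-d1)/r1 = (u2-d2)/r2 = t and u1+u2 = 100
Step 2: u1 = d1 + r1*t and u2 = d2 + r2*t, so (d1 + r1*t) + (d2 + r2*t) = 100
Step 3: t = (100 - 3 - 7)/(54 + 48) = 90/102 = 15/17
Step 4: u1 = d1 + r1*t = 3 + 54 * 15/17 = 861/17
Step 5: (Check: u2 = d2 + r2*t = 839/17; u1+u2 = 861/17 + 839/17 = 100, on the frontier.)

861/17


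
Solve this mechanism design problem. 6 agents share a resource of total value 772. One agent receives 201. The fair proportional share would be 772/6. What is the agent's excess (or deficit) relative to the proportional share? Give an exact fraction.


Step 1: Proportional share = 772/6 = 386/3
Step 2: Agent's actual allocation = 201
Step 3: Excess = 201 - 386/3 = 217/3

217/3


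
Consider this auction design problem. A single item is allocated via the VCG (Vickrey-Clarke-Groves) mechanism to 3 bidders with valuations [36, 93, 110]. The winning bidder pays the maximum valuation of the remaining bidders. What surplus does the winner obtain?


Step 1: The winner is the agent with the highest value: agent 2 with value 110
Step 2: Values of other agents: [36, 93]
Step 3: VCG payment = max of others' values = 93
Step 4: Surplus = 110 - 93 = 17

17


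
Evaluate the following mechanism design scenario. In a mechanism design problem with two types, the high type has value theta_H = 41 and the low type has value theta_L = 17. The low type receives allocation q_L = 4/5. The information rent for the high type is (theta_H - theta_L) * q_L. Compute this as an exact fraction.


Step 1: theta_H - theta_L = 41 - 17 = 24
Step 2: Information rent = (theta_H - theta_L) * q_L
Step 3: = 24 * 4/5
Step 4: = 96/5

96/5


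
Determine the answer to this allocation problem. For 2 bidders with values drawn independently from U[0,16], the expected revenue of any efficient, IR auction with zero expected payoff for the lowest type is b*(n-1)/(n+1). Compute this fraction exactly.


Step 1: By Revenue Equivalence, expected revenue = b*(n-1)/(n+1)
Step 2: Substituting n = 2, b = 16
Step 3: Revenue = 16*(2-1)/(2+1) = 16*1/3
Step 4: Revenue = 16/3

16/3


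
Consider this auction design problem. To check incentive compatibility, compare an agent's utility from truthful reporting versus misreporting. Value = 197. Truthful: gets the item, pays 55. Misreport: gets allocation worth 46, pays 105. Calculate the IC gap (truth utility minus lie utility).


Step 1: U(truth) = value - payment = 197 - 55 = 142
Step 2: U(lie) = allocation - payment = 46 - 105 = -59
Step 3: IC gap = 142 - (-59) = 201

201


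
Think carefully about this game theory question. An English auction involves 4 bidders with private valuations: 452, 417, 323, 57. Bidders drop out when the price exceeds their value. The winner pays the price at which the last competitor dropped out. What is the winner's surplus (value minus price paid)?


Step 1: Identify the highest value: 452
Step 2: Identify the second-highest value: 417
Step 3: The final price = second-highest value = 417
Step 4: Surplus = 452 - 417 = 35

35


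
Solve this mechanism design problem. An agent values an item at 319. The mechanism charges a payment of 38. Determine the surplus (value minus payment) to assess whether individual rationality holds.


Step 1: Surplus = value - payment = 319 - 38 = 281
Step 2: IR is satisfied (surplus >= 0)

281


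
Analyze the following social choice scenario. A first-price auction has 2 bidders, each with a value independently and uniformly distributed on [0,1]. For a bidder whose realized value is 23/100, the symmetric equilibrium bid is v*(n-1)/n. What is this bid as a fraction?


Step 1: The symmetric BNE bidding function is b(v) = v * (n-1) / n
Step 2: Substitute v = 23/100 and n = 2
Step 3: b = 23/100 * 1/2
Step 4: b = 23/200

23/200


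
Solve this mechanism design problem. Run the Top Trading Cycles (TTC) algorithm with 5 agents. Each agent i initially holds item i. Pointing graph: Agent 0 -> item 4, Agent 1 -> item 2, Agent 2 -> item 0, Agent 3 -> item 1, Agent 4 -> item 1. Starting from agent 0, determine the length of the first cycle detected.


Step 1: Trace the pointer graph from agent 0: 0 -> 4 -> 1 -> 2 -> 0
Step 2: A cycle is detected when we revisit agent 0
Step 3: The cycle is: 0 -> 4 -> 1 -> 2 -> 0
Step 4: Cycle length = 4

4


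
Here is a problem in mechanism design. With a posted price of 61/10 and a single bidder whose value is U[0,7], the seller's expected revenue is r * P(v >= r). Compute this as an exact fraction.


Step 1: Posted price r = 61/10, value support [0,7]
Step 2: P(v >= r) = (7 - 61/10)/7 = 9/70
Step 3: Expected revenue = r * P(v >= r) = 61/10 * 9/70
Step 4: Revenue = 549/700

549/700


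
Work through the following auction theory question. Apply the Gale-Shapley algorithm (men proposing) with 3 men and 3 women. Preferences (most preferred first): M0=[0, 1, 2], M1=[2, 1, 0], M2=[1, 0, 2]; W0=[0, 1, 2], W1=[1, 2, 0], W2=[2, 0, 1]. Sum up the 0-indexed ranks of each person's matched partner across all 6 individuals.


Step 1: Run Gale-Shapley (men propose, women hold best offer):
  M0 proposes to W0; she accepts
  M1 proposes to W2; she accepts
  M2 proposes to W1; she accepts
Step 2: Final matching: W0-M0, W1-M2, W2-M1
Step 3: 0-indexed ranks (man's rank of his match, then woman's): 0 + 0 + 0 + 1 + 0 + 2
Step 4: Total rank sum = 3

3


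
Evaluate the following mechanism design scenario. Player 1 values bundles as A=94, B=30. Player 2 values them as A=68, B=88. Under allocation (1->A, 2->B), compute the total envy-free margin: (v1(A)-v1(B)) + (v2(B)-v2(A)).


Step 1: Player 1's margin = v1(A) - v1(B) = 94 - 30 = 64
Step 2: Player 2's margin = v2(B) - v2(A) = 88 - 68 = 20
Step 3: Total margin = 64 + 20 = 84

84


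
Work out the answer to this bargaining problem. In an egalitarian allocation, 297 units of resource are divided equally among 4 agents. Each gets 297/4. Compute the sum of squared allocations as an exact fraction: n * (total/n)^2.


Step 1: Each agent's share = 297/4
Step 2: Square of each share = (297/4)^2 = 88209/16
Step 3: Sum of squares = 4 * 88209/16 = 88209/4

88209/4


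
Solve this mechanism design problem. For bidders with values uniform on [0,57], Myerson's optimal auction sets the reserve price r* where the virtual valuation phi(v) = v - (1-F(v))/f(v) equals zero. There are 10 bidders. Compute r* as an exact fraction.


Step 1: For U[0,57], F(v) = v/57 and f(v) = 1/57
Step 2: phi(v) = v - (1 - v/57)/(1/57) = v - (57 - v) = 2v - 57
Step 3: Set phi(r*) = 0: 2r* - 57 = 0
Step 4: r* = 57/2 (the number of bidders n = 10 does not enter)

57/2


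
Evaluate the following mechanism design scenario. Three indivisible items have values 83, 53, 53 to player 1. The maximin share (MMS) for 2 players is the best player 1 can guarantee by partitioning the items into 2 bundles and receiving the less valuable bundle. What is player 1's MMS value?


Step 1: Item values = 83, 53, 53
Step 2: Enumerate all 2-bundle partitions and take the smaller bundle:
  Partition 1: {83} vs {53,53} -> bundles 83, 106; min = 83
  Partition 2: {53} vs {83,53} -> bundles 53, 136; min = 53
  Partition 3: {53} vs {83,53} -> bundles 53, 136; min = 53
Step 3: MMS = max(83, 53, 53) = 83

83


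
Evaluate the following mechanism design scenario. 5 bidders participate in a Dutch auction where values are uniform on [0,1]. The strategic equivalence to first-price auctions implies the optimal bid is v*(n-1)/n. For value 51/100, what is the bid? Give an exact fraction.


Step 1: Dutch auctions are strategically equivalent to first-price auctions
Step 2: The equilibrium bid is b(v) = v*(n-1)/n
Step 3: b = 51/100 * 4/5
Step 4: b = 51/125

51/125


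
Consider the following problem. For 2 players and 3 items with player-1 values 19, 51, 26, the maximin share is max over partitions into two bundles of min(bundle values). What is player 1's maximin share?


Step 1: Item values = 19, 51, 26
Step 2: Enumerate all 2-bundle partitions and take the smaller bundle:
  Partition 1: {19} vs {51,26} -> bundles 19, 77; min = 19
  Partition 2: {51} vs {19,26} -> bundles 51, 45; min = 45
  Partition 3: {26} vs {19,51} -> bundles 26, 70; min = 26
Step 3: MMS = max(19, 45, 26) = 45

45


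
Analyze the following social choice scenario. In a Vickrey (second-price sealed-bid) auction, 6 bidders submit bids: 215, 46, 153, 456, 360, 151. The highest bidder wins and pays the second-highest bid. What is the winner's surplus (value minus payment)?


Step 1: Sort bids in descending order: 456, 360, 215, 153, 151, 46
Step 2: The winning bid is the highest: 456
Step 3: The payment equals the second-highest bid: 360
Step 4: Surplus = winner's bid - payment = 456 - 360 = 96

96


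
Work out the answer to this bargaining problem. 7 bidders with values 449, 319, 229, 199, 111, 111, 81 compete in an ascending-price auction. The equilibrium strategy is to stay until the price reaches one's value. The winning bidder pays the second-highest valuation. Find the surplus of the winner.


Step 1: Identify the highest value: 449
Step 2: Identify the second-highest value: 319
Step 3: The final price = second-highest value = 319
Step 4: Surplus = 449 - 319 = 130

130


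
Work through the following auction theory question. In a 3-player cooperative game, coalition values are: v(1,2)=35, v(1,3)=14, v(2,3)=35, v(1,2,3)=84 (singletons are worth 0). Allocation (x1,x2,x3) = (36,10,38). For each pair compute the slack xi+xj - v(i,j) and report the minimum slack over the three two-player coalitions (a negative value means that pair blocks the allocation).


Step 1: Slack for coalition (1,2): x1+x2 - v12 = 46 - 35 = 11
Step 2: Slack for coalition (1,3): x1+x3 - v13 = 74 - 14 = 60
Step 3: Slack for coalition (2,3): x2+x3 - v23 = 48 - 35 = 13
Step 4: Minimum slack = min(11, 60, 13) = 11, attained by (1,2); no pair can gain by deviating, so the allocation is in the core

11


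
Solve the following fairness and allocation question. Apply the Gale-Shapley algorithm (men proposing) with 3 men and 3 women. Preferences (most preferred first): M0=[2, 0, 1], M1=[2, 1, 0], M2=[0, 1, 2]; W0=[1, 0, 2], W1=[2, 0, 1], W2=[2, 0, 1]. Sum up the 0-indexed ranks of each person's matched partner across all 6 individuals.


Step 1: Run Gale-Shapley (men propose, women hold best offer):
  M0 proposes to W2; she accepts
  M1 proposes to W2; rejected
  M1 proposes to W1; she accepts
  M2 proposes to W0; she accepts
Step 2: Final matching: W0-M2, W1-M1, W2-M0
Step 3: 0-indexed ranks (man's rank of his match, then woman's): 0 + 2 + 1 + 2 + 0 + 1
Step 4: Total rank sum = 6

6


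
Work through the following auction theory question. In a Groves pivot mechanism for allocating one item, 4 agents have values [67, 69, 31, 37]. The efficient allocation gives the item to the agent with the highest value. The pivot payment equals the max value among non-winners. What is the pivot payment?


Step 1: The efficient winner is agent 1 with value 69
Step 2: Other agents' values: [67, 31, 37]
Step 3: Pivot payment = max(others) = 67
Step 4: The winner pays 67

67


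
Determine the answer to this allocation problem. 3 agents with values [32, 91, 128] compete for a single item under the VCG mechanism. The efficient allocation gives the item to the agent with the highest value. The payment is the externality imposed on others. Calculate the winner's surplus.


Step 1: The winner is the agent with the highest value: agent 2 with value 128
Step 2: Values of other agents: [32, 91]
Step 3: VCG payment = max of others' values = 91
Step 4: Surplus = 128 - 91 = 37

37


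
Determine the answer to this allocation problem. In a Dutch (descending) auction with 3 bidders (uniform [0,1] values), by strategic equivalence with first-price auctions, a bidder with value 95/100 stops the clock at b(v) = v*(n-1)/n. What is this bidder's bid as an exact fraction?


Step 1: Dutch auctions are strategically equivalent to first-price auctions
Step 2: The equilibrium bid is b(v) = v*(n-1)/n
Step 3: b = 19/20 * 2/3
Step 4: b = 19/30

19/30


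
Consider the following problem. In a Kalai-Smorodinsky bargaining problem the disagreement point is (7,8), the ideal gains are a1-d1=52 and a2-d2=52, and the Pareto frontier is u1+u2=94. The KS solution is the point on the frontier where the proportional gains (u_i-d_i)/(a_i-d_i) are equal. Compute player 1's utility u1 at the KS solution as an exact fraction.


Step 1: At the KS point, (u1-d1)/r1 = (u2-d2)/r2 = t and u1+u2 = 94
Step 2: u1 = d1 + r1*t and u2 = d2 + r2*t, so (d1 + r1*t) + (d2 + r2*t) = 94
Step 3: t = (94 - 7 - 8)/(52 + 52) = 79/104
Step 4: u1 = d1 + r1*t = 7 + 52 * 79/104 = 93/2
Step 5: (Check: u2 = d2 + r2*t = 95/2; u1+u2 = 93/2 + 95/2 = 94, on the frontier.)

93/2


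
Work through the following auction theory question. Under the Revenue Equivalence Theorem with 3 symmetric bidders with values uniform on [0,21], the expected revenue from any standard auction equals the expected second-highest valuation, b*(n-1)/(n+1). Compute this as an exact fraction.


Step 1: By Revenue Equivalence, expected revenue = b*(n-1)/(n+1)
Step 2: Substituting n = 3, b = 21
Step 3: Revenue = 21*(3-1)/(3+1) = 21*2/4
Step 4: Revenue = 42/4 = 21/2

21/2


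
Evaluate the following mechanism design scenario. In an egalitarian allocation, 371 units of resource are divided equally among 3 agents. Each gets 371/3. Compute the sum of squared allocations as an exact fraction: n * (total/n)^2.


Step 1: Each agent's share = 371/3
Step 2: Square of each share = (371/3)^2 = 137641/9
Step 3: Sum of squares = 3 * 137641/9 = 137641/3

137641/3


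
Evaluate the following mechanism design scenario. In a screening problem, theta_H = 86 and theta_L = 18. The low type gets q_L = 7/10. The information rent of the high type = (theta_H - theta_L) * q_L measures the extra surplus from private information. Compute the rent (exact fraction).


Step 1: theta_H - theta_L = 86 - 18 = 68
Step 2: Information rent = (theta_H - theta_L) * q_L
Step 3: = 68 * 7/10
Step 4: = 238/5

238/5


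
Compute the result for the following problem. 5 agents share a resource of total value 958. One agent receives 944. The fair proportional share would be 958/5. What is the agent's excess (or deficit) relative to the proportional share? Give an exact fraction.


Step 1: Proportional share = 958/5
Step 2: Agent's actual allocation = 944
Step 3: Excess = 944 - 958/5 = 3762/5

3762/5


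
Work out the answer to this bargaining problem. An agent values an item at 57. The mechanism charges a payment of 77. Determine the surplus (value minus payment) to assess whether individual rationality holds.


Step 1: Surplus = value - payment = 57 - 77 = -20
Step 2: IR is violated (surplus < 0)

-20


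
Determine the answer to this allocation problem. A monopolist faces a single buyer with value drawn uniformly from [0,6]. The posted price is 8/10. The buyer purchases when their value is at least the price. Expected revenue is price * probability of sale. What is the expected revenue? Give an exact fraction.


Step 1: Posted price r = 4/5, value support [0,6]
Step 2: P(v >= r) = (6 - 4/5)/6 = 13/15
Step 3: Expected revenue = r * P(v >= r) = 4/5 * 13/15
Step 4: Revenue = 52/75

52/75


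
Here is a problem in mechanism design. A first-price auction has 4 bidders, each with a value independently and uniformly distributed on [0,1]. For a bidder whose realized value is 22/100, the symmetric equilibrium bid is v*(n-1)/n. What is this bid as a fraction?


Step 1: The symmetric BNE bidding function is b(v) = v * (n-1) / n
Step 2: Substitute v = 11/50 and n = 4
Step 3: b = 11/50 * 3/4
Step 4: b = 33/200

33/200


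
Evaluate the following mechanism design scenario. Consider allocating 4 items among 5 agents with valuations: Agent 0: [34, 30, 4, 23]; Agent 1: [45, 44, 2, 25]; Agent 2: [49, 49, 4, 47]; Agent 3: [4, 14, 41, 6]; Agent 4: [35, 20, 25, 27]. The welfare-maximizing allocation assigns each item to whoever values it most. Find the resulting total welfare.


Step 1: For each item, find the maximum value among all agents.
Step 2: Item 0 -> Agent 2 (value 49)
Step 3: Item 1 -> Agent 2 (value 49)
Step 4: Item 2 -> Agent 3 (value 41)
Step 5: Item 3 -> Agent 2 (value 47)
Step 6: Total welfare = 49 + 49 + 41 + 47 = 186

186


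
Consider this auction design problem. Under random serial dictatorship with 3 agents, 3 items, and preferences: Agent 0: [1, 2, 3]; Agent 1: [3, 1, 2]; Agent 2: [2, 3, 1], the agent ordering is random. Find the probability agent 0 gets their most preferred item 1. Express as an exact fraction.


Step 1: Agent 0 wants item 1
Step 2: There are 6 possible orderings of agents
Step 3: In 6 orderings, agent 0 gets item 1
Step 4: Probability = 6/6 = 1

1


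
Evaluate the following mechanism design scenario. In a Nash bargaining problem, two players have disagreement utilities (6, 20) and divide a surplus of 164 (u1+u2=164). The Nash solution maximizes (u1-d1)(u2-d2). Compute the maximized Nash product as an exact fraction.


Step 1: The Nash solution splits surplus symmetrically above the disagreement point
Step 2: u1 = (total + d1 - d2)/2 = (164 + 6 - 20)/2 = 75
Step 3: u2 = (total - d1 + d2)/2 = (164 - 6 + 20)/2 = 89
Step 4: Nash product = (75 - 6) * (89 - 20)
Step 5: = 69 * 69 = 4761

4761


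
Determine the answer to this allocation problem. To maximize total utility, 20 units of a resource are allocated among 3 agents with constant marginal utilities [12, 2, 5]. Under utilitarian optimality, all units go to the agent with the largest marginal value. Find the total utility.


Step 1: The marginal utilities are [12, 2, 5]
Step 2: The highest marginal utility is 12
Step 3: All 20 units go to that agent
Step 4: Total utility = 12 * 20 = 240

240


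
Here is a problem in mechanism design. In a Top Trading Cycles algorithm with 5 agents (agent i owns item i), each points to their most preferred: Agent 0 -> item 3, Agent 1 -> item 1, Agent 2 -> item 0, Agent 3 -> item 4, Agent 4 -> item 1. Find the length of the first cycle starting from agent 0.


Step 1: Trace the pointer graph from agent 0: 0 -> 3 -> 4 -> 1 -> 1
Step 2: A cycle is detected when we revisit agent 1
Step 3: The cycle is: 1 -> 1
Step 4: Cycle length = 1

1


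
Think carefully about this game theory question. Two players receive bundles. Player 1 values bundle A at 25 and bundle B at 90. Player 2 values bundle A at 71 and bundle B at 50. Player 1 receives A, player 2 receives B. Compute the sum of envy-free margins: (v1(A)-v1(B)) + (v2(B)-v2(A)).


Step 1: Player 1's margin = v1(A) - v1(B) = 25 - 90 = -65
Step 2: Player 2's margin = v2(B) - v2(A) = 50 - 71 = -21
Step 3: Total margin = -65 + -21 = -86

-86


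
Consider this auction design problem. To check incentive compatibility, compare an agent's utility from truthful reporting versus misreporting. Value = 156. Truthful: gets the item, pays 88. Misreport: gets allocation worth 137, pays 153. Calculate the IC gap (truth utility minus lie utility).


Step 1: U(truth) = value - payment = 156 - 88 = 68
Step 2: U(lie) = allocation - payment = 137 - 153 = -16
Step 3: IC gap = 68 - (-16) = 84

84


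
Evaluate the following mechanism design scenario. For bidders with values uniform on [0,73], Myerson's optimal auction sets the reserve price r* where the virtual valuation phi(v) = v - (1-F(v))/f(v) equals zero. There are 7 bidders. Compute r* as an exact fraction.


Step 1: For U[0,73], F(v) = v/73 and f(v) = 1/73
Step 2: phi(v) = v - (1 - v/73)/(1/73) = v - (73 - v) = 2v - 73
Step 3: Set phi(r*) = 0: 2r* - 73 = 0
Step 4: r* = 73/2 (the number of bidders n = 7 does not enter)

73/2


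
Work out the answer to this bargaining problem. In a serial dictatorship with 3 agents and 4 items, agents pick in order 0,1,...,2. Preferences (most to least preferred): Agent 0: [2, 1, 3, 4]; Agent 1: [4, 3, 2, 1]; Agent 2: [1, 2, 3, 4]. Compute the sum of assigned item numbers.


Step 1: Agent 0 picks item 2
Step 2: Agent 1 picks item 4
Step 3: Agent 2 picks item 1
Step 4: Sum = 2 + 4 + 1 = 7

7


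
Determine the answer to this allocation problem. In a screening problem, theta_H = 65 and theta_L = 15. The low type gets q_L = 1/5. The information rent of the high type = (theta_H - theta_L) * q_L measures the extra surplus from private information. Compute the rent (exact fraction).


Step 1: theta_H - theta_L = 65 - 15 = 50
Step 2: Information rent = (theta_H - theta_L) * q_L
Step 3: = 50 * 1/5
Step 4: = 10

10


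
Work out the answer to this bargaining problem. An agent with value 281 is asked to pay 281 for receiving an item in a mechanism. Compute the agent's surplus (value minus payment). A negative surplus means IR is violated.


Step 1: Surplus = value - payment = 281 - 281 = 0
Step 2: IR is satisfied (surplus >= 0)

0


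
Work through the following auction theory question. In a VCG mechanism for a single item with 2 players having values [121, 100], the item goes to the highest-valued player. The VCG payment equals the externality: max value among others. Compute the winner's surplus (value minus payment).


Step 1: The winner is the agent with the highest value: agent 0 with value 121
Step 2: Values of other agents: [100]
Step 3: VCG payment = max of others' values = 100
Step 4: Surplus = 121 - 100 = 21

21


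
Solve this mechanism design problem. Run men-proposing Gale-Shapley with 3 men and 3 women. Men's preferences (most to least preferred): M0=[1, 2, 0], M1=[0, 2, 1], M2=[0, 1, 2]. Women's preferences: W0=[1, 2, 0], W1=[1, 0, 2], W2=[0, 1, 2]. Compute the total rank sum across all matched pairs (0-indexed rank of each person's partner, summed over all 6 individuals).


Step 1: Run Gale-Shapley (men propose, women hold best offer):
  M0 proposes to W1; she accepts
  M1 proposes to W0; she accepts
  M2 proposes to W0; rejected
  M2 proposes to W1; rejected
  M2 proposes to W2; she accepts
Step 2: Final matching: W0-M1, W1-M0, W2-M2
Step 3: 0-indexed ranks (man's rank of his match, then woman's): 0 + 0 + 0 + 1 + 2 + 2
Step 4: Total rank sum = 5

5


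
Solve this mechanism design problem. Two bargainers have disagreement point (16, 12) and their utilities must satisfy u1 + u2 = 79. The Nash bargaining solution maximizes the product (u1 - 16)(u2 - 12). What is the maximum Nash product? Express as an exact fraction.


Step 1: The Nash solution splits surplus symmetrically above the disagreement point
Step 2: u1 = (total + d1 - d2)/2 = (79 + 16 - 12)/2 = 83/2
Step 3: u2 = (total - d1 + d2)/2 = (79 - 16 + 12)/2 = 75/2
Step 4: Nash product = (83/2 - 16) * (75/2 - 12)
Step 5: = 51/2 * 51/2 = 2601/4

2601/4


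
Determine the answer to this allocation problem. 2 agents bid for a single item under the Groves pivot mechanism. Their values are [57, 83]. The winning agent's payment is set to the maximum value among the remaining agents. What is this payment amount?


Step 1: The efficient winner is agent 1 with value 83
Step 2: Other agents' values: [57]
Step 3: Pivot payment = max(others) = 57
Step 4: The winner pays 57

57


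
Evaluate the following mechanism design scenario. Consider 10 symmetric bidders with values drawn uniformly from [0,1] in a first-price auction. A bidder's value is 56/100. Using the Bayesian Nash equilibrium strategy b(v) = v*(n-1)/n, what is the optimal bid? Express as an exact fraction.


Step 1: The symmetric BNE bidding function is b(v) = v * (n-1) / n
Step 2: Substitute v = 14/25 and n = 10
Step 3: b = 14/25 * 9/10
Step 4: b = 63/125

63/125


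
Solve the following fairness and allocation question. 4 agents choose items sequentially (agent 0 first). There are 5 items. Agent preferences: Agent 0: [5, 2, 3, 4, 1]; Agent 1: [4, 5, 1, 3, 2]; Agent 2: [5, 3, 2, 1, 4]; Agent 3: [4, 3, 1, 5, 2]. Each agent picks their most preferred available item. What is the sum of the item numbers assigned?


Step 1: Agent 0 picks item 5
Step 2: Agent 1 picks item 4
Step 3: Agent 2 picks item 3
Step 4: Agent 3 picks item 1
Step 5: Sum = 5 + 4 + 3 + 1 = 13

13


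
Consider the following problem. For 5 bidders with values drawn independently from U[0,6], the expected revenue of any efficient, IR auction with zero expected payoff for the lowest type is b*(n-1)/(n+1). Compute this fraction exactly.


Step 1: By Revenue Equivalence, expected revenue = b*(n-1)/(n+1)
Step 2: Substituting n = 5, b = 6
Step 3: Revenue = 6*(5-1)/(5+1) = 6*4/6
Step 4: Revenue = 24/6 = 4

4


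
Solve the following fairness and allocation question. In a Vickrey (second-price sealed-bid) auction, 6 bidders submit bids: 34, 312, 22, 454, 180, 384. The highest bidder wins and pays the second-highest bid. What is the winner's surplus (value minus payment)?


Step 1: Sort bids in descending order: 454, 384, 312, 180, 34, 22
Step 2: The winning bid is the highest: 454
Step 3: The payment equals the second-highest bid: 384
Step 4: Surplus = winner's bid - payment = 454 - 384 = 70

70


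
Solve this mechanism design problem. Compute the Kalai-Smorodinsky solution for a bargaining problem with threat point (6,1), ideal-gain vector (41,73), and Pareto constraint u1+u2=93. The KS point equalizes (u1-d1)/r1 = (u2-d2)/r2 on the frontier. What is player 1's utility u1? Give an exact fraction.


Step 1: At the KS point, (u1-d1)/r1 = (u2-d2)/r2 = t and u1+u2 = 93
Step 2: u1 = d1 + r1*t and u2 = d2 + r2*t, so (d1 + r1*t) + (d2 + r2*t) = 93
Step 3: t = (93 - 6 - 1)/(41 + 73) = 86/114 = 43/57
Step 4: u1 = d1 + r1*t = 6 + 41 * 43/57 = 2105/57
Step 5: (Check: u2 = d2 + r2*t = 3196/57; u1+u2 = 2105/57 + 3196/57 = 93, on the frontier.)

2105/57


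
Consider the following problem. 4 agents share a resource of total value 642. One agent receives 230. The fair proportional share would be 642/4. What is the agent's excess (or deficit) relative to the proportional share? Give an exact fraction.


Step 1: Proportional share = 642/4 = 321/2
Step 2: Agent's actual allocation = 230
Step 3: Excess = 230 - 321/2 = 139/2

139/2


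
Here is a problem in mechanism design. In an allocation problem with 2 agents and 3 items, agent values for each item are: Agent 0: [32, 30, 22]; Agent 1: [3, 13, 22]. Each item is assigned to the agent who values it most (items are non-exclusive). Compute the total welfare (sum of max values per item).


Step 1: For each item, find the maximum value among all agents.
Step 2: Item 0 -> Agent 0 (value 32)
Step 3: Item 1 -> Agent 0 (value 30)
Step 4: Item 2 -> Agent 0 (value 22)
Step 5: Total welfare = 32 + 30 + 22 = 84

84


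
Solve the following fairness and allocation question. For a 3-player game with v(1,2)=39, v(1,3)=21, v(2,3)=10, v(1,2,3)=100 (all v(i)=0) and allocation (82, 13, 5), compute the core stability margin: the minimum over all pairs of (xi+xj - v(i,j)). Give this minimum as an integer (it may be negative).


Step 1: Slack for coalition (1,2): x1+x2 - v12 = 95 - 39 = 56
Step 2: Slack for coalition (1,3): x1+x3 - v13 = 87 - 21 = 66
Step 3: Slack for coalition (2,3): x2+x3 - v23 = 18 - 10 = 8
Step 4: Minimum slack = min(56, 66, 8) = 8, attained by (2,3); no pair can gain by deviating, so the allocation is in the core

8


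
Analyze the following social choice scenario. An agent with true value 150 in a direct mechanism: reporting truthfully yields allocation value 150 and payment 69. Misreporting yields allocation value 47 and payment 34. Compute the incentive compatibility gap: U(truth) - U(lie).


Step 1: U(truth) = value - payment = 150 - 69 = 81
Step 2: U(lie) = allocation - payment = 47 - 34 = 13
Step 3: IC gap = 81 - 13 = 68

68
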